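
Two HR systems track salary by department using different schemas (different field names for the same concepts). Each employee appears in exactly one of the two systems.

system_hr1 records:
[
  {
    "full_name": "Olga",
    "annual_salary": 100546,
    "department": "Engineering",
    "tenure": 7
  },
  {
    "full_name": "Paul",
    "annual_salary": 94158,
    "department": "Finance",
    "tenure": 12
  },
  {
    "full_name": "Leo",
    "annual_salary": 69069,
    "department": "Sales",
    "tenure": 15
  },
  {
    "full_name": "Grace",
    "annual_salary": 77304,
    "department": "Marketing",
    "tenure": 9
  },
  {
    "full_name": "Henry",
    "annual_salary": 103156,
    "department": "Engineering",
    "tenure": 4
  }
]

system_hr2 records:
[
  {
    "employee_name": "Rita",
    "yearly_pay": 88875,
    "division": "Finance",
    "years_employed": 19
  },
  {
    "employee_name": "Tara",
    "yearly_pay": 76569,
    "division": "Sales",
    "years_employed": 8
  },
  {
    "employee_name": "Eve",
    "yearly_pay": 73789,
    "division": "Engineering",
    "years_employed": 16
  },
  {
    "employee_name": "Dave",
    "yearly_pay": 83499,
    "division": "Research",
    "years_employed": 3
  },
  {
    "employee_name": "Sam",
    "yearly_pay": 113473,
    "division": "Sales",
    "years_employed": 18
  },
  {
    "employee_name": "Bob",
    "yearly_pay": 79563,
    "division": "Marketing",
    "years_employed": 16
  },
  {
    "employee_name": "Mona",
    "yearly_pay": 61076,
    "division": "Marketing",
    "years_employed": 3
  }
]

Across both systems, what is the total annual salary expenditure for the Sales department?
259111

Schema mappings:
- "department" (system_hr1) = "division" (system_hr2) = department
- "annual_salary" (system_hr1) = "yearly_pay" (system_hr2) = salary

Sales salaries from system_hr1: 69069
Sales salaries from system_hr2: 190042

Total: 69069 + 190042 = 259111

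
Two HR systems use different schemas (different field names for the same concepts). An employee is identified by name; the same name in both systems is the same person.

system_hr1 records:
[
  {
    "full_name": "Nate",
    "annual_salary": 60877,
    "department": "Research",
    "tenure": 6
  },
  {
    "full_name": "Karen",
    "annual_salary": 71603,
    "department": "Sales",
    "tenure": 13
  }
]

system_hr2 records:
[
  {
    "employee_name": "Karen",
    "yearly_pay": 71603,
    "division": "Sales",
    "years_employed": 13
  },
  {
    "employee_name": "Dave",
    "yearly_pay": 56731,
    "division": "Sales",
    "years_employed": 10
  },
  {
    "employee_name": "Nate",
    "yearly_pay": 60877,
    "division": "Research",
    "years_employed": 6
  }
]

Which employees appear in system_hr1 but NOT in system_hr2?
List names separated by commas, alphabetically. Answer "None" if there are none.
None

Schema mapping: "full_name" (system_hr1) = "employee_name" (system_hr2) = employee name

Names in system_hr1: ['Karen', 'Nate']
Names in system_hr2: ['Dave', 'Karen', 'Nate']

In system_hr1 but not system_hr2: None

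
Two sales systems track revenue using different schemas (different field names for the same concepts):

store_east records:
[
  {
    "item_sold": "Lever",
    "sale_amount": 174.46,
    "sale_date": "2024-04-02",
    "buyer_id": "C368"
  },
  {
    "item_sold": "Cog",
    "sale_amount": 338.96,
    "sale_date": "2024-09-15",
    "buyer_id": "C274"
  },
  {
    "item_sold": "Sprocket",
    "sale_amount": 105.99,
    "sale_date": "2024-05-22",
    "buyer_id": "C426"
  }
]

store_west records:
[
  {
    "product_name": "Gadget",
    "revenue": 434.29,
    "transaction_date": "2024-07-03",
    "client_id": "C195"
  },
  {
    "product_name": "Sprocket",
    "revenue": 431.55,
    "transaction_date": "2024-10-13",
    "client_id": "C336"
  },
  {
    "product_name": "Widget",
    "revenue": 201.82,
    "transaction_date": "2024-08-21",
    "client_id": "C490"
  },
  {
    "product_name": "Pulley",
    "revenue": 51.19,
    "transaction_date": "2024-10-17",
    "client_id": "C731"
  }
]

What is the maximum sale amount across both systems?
434.29

Reconcile: "sale_amount" (store_east) = "revenue" (store_west) = sale amount

Maximum in store_east: 338.96
Maximum in store_west: 434.29

Overall maximum: max(338.96, 434.29) = 434.29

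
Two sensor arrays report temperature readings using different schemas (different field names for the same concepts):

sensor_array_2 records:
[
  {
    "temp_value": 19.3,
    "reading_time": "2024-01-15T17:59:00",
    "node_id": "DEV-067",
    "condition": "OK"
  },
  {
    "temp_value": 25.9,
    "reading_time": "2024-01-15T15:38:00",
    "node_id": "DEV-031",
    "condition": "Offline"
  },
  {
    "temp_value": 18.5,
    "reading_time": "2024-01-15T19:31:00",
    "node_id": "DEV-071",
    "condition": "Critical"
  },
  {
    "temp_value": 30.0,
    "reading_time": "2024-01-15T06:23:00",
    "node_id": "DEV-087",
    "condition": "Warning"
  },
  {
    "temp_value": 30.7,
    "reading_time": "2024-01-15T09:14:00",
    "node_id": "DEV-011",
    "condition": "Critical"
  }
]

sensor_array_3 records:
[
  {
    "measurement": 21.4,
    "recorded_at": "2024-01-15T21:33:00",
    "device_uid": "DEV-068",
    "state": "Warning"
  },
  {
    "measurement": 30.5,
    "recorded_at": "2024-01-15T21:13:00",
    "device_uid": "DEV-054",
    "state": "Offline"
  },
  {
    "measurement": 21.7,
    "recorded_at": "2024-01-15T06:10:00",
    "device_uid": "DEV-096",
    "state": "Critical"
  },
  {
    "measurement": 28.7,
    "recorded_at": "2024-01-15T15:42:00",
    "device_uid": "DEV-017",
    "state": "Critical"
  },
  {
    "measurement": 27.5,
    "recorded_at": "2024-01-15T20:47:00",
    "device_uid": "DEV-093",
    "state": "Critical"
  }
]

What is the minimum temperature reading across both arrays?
18.5

Schema mapping: "temp_value" (sensor_array_2) = "measurement" (sensor_array_3) = temperature reading

Minimum in sensor_array_2: 18.5
Minimum in sensor_array_3: 21.4

Overall minimum: min(18.5, 21.4) = 18.5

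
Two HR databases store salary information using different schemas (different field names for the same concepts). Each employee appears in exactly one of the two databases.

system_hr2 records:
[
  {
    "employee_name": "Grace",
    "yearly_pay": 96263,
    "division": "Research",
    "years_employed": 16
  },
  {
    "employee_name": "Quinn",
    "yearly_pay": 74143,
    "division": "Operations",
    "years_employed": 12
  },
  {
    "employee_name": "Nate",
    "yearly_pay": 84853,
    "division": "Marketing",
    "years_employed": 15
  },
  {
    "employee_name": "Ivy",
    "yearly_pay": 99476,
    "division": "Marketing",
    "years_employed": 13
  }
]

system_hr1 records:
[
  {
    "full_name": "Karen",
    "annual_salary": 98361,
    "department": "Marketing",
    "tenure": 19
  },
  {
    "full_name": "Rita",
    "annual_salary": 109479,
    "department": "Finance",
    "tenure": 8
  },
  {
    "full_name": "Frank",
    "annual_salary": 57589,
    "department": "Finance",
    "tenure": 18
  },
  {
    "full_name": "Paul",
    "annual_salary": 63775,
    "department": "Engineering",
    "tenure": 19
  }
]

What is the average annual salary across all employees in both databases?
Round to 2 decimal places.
85492.38

Schema mapping: "yearly_pay" (system_hr2) = "annual_salary" (system_hr1) = annual salary

All salaries: [96263, 74143, 84853, 99476, 98361, 109479, 57589, 63775]
Sum: 683939
Count: 8
Average: 683939 / 8 = 85492.38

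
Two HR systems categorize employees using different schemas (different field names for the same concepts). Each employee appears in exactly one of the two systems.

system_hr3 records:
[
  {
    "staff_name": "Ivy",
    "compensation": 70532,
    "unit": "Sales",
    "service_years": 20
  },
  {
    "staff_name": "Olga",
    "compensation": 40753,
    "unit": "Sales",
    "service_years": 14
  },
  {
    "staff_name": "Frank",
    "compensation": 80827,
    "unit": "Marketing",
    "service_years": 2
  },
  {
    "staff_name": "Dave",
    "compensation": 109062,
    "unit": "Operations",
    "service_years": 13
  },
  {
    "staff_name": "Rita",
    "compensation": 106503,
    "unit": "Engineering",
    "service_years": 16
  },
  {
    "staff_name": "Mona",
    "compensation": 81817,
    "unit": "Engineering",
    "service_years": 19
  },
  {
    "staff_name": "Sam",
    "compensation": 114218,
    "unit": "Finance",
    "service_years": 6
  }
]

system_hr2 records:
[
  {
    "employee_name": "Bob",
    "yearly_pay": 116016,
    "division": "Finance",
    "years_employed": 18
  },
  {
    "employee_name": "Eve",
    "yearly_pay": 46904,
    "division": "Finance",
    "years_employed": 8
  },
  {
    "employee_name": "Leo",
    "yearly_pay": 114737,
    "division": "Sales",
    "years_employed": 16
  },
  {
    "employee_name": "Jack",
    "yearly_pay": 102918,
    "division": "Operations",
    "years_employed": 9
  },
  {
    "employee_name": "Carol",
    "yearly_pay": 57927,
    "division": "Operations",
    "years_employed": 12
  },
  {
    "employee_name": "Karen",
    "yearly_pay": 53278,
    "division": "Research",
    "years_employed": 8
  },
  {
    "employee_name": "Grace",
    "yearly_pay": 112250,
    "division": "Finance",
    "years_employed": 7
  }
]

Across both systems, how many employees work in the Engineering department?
2

Schema mapping: "unit" (system_hr3) = "division" (system_hr2) = department

Engineering employees in system_hr3: 2
Engineering employees in system_hr2: 0

Total in Engineering: 2 + 0 = 2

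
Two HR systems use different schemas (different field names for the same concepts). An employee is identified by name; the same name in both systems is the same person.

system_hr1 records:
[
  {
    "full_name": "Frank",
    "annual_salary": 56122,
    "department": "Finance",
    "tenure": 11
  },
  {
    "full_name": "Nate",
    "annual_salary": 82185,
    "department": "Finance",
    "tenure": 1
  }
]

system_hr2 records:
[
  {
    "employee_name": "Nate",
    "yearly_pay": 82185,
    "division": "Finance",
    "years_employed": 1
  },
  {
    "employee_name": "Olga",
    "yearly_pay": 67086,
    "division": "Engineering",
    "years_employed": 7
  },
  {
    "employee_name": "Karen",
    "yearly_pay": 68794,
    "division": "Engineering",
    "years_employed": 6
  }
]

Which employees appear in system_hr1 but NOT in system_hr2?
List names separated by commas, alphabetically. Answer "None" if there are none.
Frank

Schema mapping: "full_name" (system_hr1) = "employee_name" (system_hr2) = employee name

Names in system_hr1: ['Frank', 'Nate']
Names in system_hr2: ['Karen', 'Nate', 'Olga']

In system_hr1 but not system_hr2: ['Frank']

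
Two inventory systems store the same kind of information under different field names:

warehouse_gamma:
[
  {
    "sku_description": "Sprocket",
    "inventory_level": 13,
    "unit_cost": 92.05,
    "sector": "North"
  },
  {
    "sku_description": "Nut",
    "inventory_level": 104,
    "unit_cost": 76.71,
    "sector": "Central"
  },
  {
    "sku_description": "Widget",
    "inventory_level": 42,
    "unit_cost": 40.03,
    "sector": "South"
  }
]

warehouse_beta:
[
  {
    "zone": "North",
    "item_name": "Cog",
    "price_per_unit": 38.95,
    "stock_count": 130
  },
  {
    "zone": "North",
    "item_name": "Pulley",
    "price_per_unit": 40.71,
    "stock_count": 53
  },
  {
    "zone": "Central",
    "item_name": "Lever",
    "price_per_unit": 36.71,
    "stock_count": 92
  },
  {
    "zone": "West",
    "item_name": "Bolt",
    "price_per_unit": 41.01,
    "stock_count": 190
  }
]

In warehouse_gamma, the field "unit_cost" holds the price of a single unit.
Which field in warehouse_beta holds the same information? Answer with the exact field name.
price_per_unit

In warehouse_gamma, "unit_cost" holds the price of a single unit.
The fields in warehouse_beta are: "zone", "item_name", "price_per_unit", "stock_count".
"price_per_unit" is the match: the name refers to the same concept and its values are decimal currency amounts (e.g. 38.95, 40.71).
The other fields ("zone", "item_name", "stock_count") hold different kinds of data.

So "unit_cost" in warehouse_gamma corresponds to "price_per_unit" in warehouse_beta.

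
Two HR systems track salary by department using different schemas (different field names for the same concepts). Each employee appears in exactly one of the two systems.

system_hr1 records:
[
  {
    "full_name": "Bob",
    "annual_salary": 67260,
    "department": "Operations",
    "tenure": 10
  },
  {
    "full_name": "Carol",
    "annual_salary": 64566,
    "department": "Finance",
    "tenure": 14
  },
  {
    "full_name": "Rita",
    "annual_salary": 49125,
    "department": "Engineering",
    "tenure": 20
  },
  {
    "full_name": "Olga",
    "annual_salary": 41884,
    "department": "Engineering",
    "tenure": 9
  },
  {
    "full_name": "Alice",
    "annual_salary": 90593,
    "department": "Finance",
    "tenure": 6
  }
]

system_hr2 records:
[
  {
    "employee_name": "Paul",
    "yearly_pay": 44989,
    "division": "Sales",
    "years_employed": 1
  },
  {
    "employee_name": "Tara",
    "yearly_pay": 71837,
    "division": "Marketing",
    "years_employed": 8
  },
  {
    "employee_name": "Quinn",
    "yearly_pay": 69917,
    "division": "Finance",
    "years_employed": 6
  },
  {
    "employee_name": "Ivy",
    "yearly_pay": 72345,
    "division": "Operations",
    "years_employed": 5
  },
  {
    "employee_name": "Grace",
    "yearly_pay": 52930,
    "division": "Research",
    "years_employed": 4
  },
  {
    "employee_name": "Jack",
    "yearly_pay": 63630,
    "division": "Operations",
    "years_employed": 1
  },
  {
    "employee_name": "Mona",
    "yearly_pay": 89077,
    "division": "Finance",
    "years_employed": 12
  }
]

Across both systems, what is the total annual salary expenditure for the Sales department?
44989

Schema mappings:
- "department" (system_hr1) = "division" (system_hr2) = department
- "annual_salary" (system_hr1) = "yearly_pay" (system_hr2) = salary

Sales salaries from system_hr1: 0
Sales salaries from system_hr2: 44989

Total: 0 + 44989 = 44989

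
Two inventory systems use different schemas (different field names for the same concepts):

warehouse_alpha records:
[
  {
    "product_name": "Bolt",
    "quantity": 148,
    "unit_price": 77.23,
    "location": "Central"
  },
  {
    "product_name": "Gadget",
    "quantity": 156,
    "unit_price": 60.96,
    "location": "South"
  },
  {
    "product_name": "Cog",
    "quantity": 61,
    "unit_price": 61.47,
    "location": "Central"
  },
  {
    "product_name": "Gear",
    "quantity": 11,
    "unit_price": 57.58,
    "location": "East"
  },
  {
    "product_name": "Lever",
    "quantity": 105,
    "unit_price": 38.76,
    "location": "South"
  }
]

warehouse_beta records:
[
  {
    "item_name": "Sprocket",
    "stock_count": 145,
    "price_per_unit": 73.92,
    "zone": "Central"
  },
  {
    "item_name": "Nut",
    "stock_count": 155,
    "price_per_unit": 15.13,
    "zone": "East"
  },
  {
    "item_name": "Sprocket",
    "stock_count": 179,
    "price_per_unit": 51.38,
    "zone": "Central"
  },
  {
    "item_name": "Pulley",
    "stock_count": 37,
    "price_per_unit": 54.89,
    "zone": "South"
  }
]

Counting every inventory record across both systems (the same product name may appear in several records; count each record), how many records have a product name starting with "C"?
1

Schema mapping: "product_name" (warehouse_alpha) = "item_name" (warehouse_beta) = product name

Records with product name starting with "C" in warehouse_alpha: 1
Records with product name starting with "C" in warehouse_beta: 0

Total: 1 + 0 = 1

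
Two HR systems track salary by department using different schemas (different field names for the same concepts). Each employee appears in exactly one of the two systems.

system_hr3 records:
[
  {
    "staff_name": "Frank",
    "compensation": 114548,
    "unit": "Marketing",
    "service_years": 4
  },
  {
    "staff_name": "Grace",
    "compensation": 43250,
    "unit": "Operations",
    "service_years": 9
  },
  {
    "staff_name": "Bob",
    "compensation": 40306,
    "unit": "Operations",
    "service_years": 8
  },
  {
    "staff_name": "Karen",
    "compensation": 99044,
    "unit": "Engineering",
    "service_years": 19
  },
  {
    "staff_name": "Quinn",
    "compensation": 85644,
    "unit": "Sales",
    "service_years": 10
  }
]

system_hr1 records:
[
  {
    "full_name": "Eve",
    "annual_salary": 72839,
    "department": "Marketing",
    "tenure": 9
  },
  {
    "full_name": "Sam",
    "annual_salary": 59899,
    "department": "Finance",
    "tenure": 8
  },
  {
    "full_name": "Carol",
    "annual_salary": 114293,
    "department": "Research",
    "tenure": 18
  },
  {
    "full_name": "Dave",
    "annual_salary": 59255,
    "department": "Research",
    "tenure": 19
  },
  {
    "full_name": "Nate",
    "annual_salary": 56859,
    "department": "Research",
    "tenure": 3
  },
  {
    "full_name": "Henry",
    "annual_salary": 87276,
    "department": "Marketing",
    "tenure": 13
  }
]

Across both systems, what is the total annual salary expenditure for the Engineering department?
99044

Schema mappings:
- "unit" (system_hr3) = "department" (system_hr1) = department
- "compensation" (system_hr3) = "annual_salary" (system_hr1) = salary

Engineering salaries from system_hr3: 99044
Engineering salaries from system_hr1: 0

Total: 99044 + 0 = 99044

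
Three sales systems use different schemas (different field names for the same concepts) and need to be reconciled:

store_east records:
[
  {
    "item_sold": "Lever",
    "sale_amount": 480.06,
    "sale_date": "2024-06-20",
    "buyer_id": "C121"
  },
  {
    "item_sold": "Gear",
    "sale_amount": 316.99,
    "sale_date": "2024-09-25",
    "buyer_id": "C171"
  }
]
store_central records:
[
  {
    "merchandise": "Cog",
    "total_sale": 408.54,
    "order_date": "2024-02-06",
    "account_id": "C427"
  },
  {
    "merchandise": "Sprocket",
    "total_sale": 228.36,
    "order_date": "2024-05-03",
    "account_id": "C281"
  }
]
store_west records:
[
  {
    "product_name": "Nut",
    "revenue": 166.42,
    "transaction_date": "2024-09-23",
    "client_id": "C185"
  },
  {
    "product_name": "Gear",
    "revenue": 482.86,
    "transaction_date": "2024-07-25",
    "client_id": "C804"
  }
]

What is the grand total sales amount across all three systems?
2083.23

Schema reconciliation - all amount fields map to sale amount:

store_east (sale_amount): 797.05
store_central (total_sale): 636.9
store_west (revenue): 649.28

Grand total: 2083.23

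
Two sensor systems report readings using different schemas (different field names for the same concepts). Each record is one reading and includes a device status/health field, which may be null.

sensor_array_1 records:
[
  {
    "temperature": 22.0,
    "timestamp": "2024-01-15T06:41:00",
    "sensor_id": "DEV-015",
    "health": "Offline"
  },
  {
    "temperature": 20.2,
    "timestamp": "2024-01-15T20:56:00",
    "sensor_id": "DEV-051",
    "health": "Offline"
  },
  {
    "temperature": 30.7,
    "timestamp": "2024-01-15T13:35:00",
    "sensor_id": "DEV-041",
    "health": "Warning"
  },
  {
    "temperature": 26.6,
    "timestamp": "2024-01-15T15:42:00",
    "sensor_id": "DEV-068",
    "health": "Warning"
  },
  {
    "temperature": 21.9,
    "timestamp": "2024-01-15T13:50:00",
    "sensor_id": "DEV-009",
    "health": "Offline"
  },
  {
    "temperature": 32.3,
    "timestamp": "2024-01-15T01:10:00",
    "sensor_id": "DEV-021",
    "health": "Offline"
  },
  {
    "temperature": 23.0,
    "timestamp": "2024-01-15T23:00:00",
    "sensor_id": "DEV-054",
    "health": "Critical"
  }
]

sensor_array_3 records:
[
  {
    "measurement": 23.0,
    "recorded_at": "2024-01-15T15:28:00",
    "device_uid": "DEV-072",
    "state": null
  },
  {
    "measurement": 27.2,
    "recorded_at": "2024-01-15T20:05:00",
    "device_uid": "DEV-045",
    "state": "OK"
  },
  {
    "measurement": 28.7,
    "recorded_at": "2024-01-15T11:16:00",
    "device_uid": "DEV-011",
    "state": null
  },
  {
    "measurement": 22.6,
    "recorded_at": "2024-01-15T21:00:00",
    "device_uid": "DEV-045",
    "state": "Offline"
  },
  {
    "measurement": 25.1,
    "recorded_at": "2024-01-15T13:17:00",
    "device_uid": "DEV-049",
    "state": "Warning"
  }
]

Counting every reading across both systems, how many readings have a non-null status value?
10

Schema mapping: "health" (sensor_array_1) = "state" (sensor_array_3) = status

Non-null in sensor_array_1: 7
Non-null in sensor_array_3: 3

Total non-null: 7 + 3 = 10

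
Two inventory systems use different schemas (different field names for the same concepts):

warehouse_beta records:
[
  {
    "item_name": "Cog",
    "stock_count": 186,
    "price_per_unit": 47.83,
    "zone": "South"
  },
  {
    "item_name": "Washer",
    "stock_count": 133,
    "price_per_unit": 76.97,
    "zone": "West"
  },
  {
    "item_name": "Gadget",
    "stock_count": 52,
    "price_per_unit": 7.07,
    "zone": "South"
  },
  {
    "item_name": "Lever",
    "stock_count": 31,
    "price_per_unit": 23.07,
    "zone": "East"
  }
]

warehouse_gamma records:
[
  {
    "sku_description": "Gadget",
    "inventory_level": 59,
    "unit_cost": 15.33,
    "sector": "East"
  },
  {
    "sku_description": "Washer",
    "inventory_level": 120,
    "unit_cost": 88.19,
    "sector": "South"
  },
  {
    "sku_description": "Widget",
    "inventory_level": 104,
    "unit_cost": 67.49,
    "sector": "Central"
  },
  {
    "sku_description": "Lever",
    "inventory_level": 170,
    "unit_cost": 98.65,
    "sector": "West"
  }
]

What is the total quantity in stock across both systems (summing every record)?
855

To reconcile these schemas, identify the field holding the quantity in stock in each system:
1. In warehouse_beta it is "stock_count"
2. In warehouse_gamma it is "inventory_level"

From warehouse_beta: 186 + 133 + 52 + 31 = 402
From warehouse_gamma: 59 + 120 + 104 + 170 = 453

Total: 402 + 453 = 855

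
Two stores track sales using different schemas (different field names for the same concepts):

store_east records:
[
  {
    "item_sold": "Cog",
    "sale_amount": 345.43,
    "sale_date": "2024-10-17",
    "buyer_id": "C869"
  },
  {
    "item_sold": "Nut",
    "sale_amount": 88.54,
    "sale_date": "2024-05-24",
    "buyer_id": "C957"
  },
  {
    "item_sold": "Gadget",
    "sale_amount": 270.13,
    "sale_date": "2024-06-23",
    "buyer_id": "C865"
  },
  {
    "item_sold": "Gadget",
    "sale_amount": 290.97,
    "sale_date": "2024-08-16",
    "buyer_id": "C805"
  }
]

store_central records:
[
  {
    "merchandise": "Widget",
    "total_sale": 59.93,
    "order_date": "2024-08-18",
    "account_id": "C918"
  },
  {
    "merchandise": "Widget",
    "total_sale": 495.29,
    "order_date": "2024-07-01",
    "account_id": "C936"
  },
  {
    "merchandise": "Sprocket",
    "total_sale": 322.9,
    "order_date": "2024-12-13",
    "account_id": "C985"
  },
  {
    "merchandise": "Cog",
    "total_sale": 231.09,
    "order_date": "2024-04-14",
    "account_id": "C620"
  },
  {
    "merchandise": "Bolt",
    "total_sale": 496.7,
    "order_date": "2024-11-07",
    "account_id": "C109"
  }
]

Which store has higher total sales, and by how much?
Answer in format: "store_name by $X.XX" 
store_central by $610.84

Schema mapping: "sale_amount" (store_east) = "total_sale" (store_central) = sale amount

Total for store_east: 995.07
Total for store_central: 1605.91

Difference: |995.07 - 1605.91| = 610.84
store_central has higher sales by $610.84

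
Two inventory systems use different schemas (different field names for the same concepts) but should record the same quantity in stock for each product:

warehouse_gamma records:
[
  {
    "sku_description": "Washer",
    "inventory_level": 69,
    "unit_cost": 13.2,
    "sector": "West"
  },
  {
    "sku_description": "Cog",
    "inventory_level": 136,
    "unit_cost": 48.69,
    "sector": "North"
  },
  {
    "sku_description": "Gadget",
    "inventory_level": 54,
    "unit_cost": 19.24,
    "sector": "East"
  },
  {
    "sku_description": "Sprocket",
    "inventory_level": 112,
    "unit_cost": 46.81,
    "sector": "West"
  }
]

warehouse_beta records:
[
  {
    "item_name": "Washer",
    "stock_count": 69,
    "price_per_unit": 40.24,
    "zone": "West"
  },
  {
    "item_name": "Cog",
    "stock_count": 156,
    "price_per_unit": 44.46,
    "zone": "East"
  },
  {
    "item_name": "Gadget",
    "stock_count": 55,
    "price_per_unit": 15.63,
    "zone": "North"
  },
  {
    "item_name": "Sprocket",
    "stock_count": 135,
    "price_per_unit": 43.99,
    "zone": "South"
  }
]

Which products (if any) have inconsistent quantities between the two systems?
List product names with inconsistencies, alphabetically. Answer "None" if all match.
Cog, Gadget, Sprocket

Schema mappings:
- "sku_description" (warehouse_gamma) = "item_name" (warehouse_beta) = product name
- "inventory_level" (warehouse_gamma) = "stock_count" (warehouse_beta) = quantity

Comparison:
  Washer: 69 vs 69 - MATCH
  Cog: 136 vs 156 - MISMATCH
  Gadget: 54 vs 55 - MISMATCH
  Sprocket: 112 vs 135 - MISMATCH

Products with inconsistencies: Cog, Gadget, Sprocket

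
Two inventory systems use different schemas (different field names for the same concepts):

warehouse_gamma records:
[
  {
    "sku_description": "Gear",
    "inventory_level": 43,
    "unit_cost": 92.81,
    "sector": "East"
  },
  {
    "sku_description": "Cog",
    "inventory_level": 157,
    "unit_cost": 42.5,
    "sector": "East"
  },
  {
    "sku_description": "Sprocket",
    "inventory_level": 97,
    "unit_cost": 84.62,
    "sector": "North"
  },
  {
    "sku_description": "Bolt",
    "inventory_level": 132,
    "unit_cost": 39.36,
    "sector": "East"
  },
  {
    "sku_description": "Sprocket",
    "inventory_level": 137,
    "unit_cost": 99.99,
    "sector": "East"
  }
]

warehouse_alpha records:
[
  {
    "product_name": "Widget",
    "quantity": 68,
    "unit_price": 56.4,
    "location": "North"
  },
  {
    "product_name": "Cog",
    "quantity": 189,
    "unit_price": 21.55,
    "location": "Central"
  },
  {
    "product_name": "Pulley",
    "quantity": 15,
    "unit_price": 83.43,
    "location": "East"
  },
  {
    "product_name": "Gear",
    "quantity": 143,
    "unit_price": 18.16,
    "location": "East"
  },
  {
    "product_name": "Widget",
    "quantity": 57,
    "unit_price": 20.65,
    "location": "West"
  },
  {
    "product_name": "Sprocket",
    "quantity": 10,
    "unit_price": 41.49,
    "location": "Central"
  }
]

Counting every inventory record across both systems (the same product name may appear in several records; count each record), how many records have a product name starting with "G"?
2

Schema mapping: "sku_description" (warehouse_gamma) = "product_name" (warehouse_alpha) = product name

Records with product name starting with "G" in warehouse_gamma: 1
Records with product name starting with "G" in warehouse_alpha: 1

Total: 1 + 1 = 2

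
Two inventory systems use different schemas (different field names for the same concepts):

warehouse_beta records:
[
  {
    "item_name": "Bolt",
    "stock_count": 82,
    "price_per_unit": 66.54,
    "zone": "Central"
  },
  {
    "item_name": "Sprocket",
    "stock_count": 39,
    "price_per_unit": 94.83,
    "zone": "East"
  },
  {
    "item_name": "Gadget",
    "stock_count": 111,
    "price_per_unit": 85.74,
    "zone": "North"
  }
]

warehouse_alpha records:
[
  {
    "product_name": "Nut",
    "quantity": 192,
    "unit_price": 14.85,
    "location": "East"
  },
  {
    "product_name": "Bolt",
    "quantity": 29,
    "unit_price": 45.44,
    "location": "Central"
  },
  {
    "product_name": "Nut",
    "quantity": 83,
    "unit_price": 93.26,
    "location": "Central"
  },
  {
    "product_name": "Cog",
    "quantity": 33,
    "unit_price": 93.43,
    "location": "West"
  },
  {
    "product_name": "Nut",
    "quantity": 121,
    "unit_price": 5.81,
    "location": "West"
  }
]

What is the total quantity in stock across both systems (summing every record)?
690

To reconcile these schemas, identify the field holding the quantity in stock in each system:
1. In warehouse_beta it is "stock_count"
2. In warehouse_alpha it is "quantity"

From warehouse_beta: 82 + 39 + 111 = 232
From warehouse_alpha: 192 + 29 + 83 + 33 + 121 = 458

Total: 232 + 458 = 690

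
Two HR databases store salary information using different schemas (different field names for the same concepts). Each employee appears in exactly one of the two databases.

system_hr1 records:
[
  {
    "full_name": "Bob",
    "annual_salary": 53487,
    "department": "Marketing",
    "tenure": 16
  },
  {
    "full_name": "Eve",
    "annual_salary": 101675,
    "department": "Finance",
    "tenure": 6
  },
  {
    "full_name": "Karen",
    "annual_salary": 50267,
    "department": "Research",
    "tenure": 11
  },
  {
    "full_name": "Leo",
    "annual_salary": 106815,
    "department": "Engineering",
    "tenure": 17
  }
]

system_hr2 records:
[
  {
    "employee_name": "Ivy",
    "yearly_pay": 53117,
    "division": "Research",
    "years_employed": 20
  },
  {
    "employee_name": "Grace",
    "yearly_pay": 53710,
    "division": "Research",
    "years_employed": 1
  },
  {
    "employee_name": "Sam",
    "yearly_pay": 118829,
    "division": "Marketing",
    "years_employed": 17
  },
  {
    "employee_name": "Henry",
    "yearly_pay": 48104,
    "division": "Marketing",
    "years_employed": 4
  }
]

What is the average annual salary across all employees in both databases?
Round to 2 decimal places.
73250.50

Schema mapping: "annual_salary" (system_hr1) = "yearly_pay" (system_hr2) = annual salary

All salaries: [53487, 101675, 50267, 106815, 53117, 53710, 118829, 48104]
Sum: 586004
Count: 8
Average: 586004 / 8 = 73250.50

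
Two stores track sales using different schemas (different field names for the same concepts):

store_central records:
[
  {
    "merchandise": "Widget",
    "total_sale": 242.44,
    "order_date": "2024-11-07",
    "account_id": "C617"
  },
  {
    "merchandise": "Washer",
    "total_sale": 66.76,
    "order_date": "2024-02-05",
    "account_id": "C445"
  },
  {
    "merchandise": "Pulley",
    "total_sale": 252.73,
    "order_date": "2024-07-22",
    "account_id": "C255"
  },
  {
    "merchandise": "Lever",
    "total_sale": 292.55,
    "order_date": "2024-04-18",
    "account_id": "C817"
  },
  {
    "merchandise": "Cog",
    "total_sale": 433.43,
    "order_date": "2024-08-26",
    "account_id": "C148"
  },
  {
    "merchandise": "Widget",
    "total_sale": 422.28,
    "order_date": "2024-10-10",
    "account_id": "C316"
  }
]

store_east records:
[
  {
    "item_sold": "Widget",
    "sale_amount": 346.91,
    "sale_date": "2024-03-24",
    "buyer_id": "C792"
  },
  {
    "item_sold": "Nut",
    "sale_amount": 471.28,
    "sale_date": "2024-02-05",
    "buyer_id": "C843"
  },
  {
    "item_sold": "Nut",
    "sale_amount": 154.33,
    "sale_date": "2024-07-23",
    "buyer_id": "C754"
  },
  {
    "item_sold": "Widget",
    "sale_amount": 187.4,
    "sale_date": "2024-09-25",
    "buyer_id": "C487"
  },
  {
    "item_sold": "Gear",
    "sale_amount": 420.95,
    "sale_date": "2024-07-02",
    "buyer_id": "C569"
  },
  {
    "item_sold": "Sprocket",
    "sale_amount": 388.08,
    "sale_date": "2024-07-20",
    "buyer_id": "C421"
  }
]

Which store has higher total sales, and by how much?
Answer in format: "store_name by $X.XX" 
store_east by $258.76

Schema mapping: "total_sale" (store_central) = "sale_amount" (store_east) = sale amount

Total for store_central: 1710.19
Total for store_east: 1968.95

Difference: |1710.19 - 1968.95| = 258.76
store_east has higher sales by $258.76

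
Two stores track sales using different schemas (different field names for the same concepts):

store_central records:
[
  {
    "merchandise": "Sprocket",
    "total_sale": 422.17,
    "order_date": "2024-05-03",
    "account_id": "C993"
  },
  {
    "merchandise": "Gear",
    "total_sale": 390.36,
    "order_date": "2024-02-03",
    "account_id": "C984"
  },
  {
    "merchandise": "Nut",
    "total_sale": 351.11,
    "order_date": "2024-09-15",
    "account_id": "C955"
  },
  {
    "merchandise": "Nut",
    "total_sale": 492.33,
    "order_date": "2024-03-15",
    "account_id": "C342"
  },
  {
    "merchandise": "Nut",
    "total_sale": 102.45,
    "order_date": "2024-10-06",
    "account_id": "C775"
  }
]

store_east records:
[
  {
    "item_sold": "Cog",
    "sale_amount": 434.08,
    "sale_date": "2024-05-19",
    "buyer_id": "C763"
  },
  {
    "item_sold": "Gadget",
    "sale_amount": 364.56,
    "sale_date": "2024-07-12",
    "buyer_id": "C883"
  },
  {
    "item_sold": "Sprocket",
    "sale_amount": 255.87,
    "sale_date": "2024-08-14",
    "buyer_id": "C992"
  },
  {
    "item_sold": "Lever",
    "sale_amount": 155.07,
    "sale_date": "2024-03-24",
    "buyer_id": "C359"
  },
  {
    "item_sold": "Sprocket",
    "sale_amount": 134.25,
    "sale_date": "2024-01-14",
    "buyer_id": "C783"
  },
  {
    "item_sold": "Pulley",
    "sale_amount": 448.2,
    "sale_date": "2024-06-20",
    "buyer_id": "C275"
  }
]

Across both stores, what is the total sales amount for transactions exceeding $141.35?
3313.75

Schema mapping: "total_sale" (store_central) = "sale_amount" (store_east) = sale amount

Sum of sales > $141.35 in store_central: 1655.97
Sum of sales > $141.35 in store_east: 1657.78

Total: 1655.97 + 1657.78 = 3313.75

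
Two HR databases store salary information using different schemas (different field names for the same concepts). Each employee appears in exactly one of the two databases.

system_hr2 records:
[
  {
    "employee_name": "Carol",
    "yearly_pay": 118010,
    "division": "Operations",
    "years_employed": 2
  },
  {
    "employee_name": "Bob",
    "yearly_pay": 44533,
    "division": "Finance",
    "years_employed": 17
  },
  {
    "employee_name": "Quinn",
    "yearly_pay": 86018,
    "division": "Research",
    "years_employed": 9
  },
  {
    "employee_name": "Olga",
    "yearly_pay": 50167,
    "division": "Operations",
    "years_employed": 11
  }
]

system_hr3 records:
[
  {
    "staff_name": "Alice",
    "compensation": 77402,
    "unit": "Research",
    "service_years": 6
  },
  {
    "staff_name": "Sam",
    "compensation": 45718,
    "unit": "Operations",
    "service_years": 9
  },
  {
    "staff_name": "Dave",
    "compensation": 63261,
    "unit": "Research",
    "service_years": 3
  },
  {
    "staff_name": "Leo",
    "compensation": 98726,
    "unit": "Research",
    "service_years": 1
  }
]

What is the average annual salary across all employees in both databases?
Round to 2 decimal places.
72979.38

Schema mapping: "yearly_pay" (system_hr2) = "compensation" (system_hr3) = annual salary

All salaries: [118010, 44533, 86018, 50167, 77402, 45718, 63261, 98726]
Sum: 583835
Count: 8
Average: 583835 / 8 = 72979.38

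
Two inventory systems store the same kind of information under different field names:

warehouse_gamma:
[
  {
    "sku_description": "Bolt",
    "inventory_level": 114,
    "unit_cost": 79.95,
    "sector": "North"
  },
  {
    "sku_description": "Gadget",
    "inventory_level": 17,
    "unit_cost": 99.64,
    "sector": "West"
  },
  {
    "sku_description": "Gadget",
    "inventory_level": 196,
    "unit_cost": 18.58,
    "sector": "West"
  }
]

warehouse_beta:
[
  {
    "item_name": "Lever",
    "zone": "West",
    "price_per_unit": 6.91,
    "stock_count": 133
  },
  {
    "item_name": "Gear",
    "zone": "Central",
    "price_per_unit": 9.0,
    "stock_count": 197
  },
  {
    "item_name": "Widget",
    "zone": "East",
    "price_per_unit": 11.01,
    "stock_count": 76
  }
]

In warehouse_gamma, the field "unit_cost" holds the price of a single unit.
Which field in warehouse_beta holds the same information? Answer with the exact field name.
price_per_unit

In warehouse_gamma, "unit_cost" holds the price of a single unit.
The fields in warehouse_beta are: "item_name", "zone", "price_per_unit", "stock_count".
"price_per_unit" is the match: the name refers to the same concept and its values are decimal currency amounts (e.g. 6.91, 9.0).
The other fields ("item_name", "zone", "stock_count") hold different kinds of data.

So "unit_cost" in warehouse_gamma corresponds to "price_per_unit" in warehouse_beta.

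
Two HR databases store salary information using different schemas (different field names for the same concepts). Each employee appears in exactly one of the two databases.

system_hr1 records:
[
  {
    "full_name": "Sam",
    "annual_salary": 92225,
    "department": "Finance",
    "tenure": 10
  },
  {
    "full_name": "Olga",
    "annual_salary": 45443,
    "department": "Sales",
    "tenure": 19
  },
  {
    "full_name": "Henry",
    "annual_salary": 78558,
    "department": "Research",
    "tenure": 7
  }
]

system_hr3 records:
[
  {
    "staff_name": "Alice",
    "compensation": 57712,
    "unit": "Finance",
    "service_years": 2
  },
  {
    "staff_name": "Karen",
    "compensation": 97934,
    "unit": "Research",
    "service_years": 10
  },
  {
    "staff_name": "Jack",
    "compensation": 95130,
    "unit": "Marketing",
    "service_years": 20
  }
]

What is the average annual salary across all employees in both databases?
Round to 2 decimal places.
77833.67

Schema mapping: "annual_salary" (system_hr1) = "compensation" (system_hr3) = annual salary

All salaries: [92225, 45443, 78558, 57712, 97934, 95130]
Sum: 467002
Count: 6
Average: 467002 / 6 = 77833.67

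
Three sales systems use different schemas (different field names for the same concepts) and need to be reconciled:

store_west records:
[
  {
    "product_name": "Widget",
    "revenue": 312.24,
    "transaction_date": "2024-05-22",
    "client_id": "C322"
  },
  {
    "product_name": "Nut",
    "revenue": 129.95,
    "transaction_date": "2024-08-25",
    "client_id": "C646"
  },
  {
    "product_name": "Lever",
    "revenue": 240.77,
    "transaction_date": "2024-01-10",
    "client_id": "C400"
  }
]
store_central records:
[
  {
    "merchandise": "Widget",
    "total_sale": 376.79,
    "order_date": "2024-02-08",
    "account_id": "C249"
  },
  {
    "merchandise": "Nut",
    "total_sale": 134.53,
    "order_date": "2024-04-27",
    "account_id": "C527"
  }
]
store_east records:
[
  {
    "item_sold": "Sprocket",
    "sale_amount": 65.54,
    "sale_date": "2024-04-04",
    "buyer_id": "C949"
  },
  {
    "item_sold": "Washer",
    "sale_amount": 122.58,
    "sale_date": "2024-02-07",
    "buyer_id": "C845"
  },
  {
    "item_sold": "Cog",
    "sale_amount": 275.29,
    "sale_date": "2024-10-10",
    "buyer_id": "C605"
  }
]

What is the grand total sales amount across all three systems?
1657.69

Schema reconciliation - all amount fields map to sale amount:

store_west (revenue): 682.96
store_central (total_sale): 511.32
store_east (sale_amount): 463.41

Grand total: 1657.69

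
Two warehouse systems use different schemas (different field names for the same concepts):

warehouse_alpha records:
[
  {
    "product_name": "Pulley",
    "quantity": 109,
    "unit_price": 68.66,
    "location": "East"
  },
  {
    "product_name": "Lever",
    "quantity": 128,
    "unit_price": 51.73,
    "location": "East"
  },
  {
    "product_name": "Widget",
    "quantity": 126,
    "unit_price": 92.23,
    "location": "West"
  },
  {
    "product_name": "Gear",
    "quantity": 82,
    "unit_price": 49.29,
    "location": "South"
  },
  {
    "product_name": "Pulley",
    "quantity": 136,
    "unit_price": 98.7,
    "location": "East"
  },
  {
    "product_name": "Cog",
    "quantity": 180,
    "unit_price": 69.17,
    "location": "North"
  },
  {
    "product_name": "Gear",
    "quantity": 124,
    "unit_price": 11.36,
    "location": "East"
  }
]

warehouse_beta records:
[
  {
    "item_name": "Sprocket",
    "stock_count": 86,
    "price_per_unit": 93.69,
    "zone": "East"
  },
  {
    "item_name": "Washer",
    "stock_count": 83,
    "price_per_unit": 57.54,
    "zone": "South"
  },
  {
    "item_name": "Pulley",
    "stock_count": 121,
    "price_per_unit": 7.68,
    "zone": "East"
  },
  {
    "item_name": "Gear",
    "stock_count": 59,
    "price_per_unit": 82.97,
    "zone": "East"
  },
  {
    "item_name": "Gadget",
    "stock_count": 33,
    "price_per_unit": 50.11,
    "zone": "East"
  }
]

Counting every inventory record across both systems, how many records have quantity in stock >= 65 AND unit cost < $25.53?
2

Schema mappings:
- "quantity" (warehouse_alpha) = "stock_count" (warehouse_beta) = quantity
- "unit_price" (warehouse_alpha) = "price_per_unit" (warehouse_beta) = unit cost

Records meeting both conditions in warehouse_alpha: 1
Records meeting both conditions in warehouse_beta: 1

Total: 1 + 1 = 2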